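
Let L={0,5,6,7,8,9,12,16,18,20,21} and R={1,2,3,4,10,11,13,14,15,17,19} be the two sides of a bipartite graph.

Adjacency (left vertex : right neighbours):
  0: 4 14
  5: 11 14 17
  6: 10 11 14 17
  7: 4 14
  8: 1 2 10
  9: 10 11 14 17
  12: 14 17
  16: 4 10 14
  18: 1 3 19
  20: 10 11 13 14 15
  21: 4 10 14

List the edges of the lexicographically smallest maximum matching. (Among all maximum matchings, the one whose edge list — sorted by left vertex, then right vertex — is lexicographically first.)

Lex-smallest maximum matching: {(0,4), (5,11), (6,10), (7,14), (8,1), (9,17), (18,3), (20,13)}

|M| = 8 (so the lex-smallest maximum matching has 8 edges)
process left vertices in ascending order; for each, take the smallest-labelled available neighbour that still permits 8 edges overall, or leave it unmatched if none does
lex-smallest matching: {0-4, 5-11, 6-10, 7-14, 8-1, 9-17, 18-3, 20-13}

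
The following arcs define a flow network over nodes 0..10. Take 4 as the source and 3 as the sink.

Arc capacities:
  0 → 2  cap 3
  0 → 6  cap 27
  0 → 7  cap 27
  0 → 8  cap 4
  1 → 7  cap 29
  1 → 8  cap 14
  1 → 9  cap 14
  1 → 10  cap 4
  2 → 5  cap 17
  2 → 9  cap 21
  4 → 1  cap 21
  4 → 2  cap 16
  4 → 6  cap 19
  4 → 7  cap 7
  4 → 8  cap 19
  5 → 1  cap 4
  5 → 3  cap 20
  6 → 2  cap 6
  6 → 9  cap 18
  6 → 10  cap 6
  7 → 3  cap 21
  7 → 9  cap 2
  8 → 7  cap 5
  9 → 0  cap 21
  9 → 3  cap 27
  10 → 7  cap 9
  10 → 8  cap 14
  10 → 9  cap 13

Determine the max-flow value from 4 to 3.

Maximum flow value: 65

augment #1: 4→7→3 bottleneck 7, total now 7
augment #2: 4→1→7→3 bottleneck 14, total now 21
augment #3: 4→1→9→3 bottleneck 7, total now 28
augment #4: 4→2→5→3 bottleneck 16, total now 44
augment #5: 4→6→9→3 bottleneck 18, total now 62
augment #6: 4→6→2→5→3 bottleneck 1, total now 63
augment #7: 4→8→7→9→3 bottleneck 2, total now 65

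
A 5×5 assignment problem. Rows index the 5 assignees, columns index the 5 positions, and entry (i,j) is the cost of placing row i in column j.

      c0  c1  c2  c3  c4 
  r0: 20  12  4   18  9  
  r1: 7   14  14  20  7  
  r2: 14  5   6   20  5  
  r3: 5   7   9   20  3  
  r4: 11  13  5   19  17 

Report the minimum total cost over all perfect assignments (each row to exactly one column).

Minimum assignment cost: 38

one of 2 optimal assignments: row0→col2 (cost 4), row1→col0 (cost 7), row2→col1 (cost 5), row3→col4 (cost 3), row4→col3 (cost 19)
total = 4 + 7 + 5 + 3 + 19 = 38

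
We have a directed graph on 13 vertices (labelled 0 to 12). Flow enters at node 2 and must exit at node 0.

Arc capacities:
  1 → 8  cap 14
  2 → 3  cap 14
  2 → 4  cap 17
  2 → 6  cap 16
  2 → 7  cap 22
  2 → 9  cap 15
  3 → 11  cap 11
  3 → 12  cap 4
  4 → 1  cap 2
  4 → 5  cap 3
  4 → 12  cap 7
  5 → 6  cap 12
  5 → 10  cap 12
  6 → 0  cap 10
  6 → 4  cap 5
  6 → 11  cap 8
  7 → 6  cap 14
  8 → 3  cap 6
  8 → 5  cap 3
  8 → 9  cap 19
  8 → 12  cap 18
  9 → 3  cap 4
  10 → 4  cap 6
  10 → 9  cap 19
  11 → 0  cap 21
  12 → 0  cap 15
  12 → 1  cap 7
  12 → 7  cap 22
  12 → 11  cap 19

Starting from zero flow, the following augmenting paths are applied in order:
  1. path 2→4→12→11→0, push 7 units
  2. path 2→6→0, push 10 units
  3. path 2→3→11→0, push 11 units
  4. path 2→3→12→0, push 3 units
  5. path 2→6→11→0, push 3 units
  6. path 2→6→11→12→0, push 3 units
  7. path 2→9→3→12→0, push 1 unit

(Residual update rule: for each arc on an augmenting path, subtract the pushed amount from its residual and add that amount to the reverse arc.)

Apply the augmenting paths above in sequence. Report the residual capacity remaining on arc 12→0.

after path 1 (2→4→12→11→0, push 7): res(12,0)=15
after path 2 (2→6→0, push 10): res(12,0)=15
after path 3 (2→3→11→0, push 11): res(12,0)=15
after path 4 (2→3→12→0, push 3): res(12,0)=12
after path 5 (2→6→11→0, push 3): res(12,0)=12
after path 6 (2→6→11→12→0, push 3): res(12,0)=9
after path 7 (2→9→3→12→0, push 1): res(12,0)=8

Residual capacity of (12,0): 8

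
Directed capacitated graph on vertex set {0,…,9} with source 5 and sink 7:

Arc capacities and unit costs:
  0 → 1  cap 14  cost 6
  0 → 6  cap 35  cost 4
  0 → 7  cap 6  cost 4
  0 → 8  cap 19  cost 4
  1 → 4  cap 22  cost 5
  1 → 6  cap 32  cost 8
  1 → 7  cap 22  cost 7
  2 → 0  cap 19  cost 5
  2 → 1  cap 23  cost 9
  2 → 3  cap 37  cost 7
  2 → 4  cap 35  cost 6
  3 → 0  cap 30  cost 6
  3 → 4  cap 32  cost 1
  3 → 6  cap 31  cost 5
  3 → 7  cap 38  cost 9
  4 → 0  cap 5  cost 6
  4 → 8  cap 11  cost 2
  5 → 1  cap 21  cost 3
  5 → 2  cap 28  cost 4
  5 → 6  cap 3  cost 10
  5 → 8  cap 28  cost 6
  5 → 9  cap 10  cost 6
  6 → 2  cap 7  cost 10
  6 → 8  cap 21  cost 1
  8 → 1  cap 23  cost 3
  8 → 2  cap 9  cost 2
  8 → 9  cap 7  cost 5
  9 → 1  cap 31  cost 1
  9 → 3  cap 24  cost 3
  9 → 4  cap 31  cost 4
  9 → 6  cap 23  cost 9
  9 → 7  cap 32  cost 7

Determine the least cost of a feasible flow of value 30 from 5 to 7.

Minimum cost for 30 units: 327

shortest-cost path #1: 5→1→7 push 21 @ unit cost 10 (adds 210)
shortest-cost path #2: 5→9→7 push 9 @ unit cost 13 (adds 117)
total cost = 327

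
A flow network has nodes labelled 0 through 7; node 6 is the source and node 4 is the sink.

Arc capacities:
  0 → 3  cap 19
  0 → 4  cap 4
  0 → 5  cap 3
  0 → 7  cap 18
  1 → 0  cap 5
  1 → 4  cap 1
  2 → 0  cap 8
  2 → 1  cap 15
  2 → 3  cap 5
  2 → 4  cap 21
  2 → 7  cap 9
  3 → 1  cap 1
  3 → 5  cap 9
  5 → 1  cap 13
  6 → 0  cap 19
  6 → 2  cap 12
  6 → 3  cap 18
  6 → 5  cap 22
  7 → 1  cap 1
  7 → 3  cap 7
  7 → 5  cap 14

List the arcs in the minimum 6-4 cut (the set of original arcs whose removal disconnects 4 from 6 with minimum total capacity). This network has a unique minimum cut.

Min-cut arcs: {(0,4), (1,4), (6,2)} (total capacity 17)

augment #1: 6→0→4 push 4
augment #2: 6→2→4 push 12
augment #3: 6→3→1→4 push 1
max flow = 17; residual-reachable set from 6 gives S-side
cut edges (S→T): {(0,4), (1,4), (6,2)} total cap 17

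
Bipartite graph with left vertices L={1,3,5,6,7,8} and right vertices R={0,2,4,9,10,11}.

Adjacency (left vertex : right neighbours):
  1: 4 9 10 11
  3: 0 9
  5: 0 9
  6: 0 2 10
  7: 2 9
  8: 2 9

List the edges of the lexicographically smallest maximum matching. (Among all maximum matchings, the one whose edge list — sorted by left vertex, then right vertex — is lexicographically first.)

|M| = 5 (so the lex-smallest maximum matching has 5 edges)
process left vertices in ascending order; for each, take the smallest-labelled available neighbour that still permits 5 edges overall, or leave it unmatched if none does
lex-smallest matching: {1-4, 3-0, 5-9, 6-10, 7-2}

Lex-smallest maximum matching: {(1,4), (3,0), (5,9), (6,10), (7,2)}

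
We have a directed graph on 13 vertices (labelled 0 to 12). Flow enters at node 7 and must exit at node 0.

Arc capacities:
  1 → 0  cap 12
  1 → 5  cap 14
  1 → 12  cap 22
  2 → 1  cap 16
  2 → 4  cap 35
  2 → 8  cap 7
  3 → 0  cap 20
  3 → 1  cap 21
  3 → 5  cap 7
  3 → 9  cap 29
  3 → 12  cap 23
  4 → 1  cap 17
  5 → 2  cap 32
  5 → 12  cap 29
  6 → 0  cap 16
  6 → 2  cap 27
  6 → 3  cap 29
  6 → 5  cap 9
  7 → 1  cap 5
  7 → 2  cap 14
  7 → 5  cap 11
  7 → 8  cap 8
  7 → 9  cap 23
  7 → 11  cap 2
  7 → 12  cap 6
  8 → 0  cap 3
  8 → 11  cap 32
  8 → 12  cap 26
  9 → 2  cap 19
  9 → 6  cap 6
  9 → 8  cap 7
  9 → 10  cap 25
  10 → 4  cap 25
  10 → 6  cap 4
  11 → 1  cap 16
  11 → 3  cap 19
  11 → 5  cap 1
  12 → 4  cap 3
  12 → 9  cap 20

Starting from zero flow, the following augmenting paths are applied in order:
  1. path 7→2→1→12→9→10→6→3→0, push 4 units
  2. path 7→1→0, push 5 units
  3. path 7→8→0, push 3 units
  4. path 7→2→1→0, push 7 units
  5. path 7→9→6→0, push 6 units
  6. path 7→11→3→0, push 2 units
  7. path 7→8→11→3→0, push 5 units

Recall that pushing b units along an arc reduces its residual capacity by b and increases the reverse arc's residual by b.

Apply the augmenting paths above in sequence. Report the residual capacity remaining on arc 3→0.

Residual capacity of (3,0): 9

after path 1 (7→2→1→12→9→10→6→3→0, push 4): res(3,0)=16
after path 2 (7→1→0, push 5): res(3,0)=16
after path 3 (7→8→0, push 3): res(3,0)=16
after path 4 (7→2→1→0, push 7): res(3,0)=16
after path 5 (7→9→6→0, push 6): res(3,0)=16
after path 6 (7→11→3→0, push 2): res(3,0)=14
after path 7 (7→8→11→3→0, push 5): res(3,0)=9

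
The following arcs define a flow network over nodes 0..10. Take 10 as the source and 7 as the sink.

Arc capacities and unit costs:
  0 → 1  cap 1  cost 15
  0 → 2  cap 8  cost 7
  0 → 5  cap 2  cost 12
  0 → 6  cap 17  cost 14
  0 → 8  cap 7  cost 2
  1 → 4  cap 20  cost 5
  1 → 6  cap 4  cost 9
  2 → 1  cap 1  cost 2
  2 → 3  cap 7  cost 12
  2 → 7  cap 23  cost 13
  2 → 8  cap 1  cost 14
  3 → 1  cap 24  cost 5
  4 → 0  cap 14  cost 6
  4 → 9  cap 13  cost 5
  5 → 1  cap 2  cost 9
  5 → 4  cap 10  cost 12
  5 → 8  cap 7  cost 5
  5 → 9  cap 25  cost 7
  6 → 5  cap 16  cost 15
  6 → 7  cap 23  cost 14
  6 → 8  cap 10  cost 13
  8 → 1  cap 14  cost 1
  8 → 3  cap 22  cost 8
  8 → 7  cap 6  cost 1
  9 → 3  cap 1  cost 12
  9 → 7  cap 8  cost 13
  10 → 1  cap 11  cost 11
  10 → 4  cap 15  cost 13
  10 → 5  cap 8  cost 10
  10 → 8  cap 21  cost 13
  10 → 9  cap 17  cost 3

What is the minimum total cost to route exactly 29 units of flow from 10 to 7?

shortest-cost path #1: 10→8→7 push 6 @ unit cost 14 (adds 84)
shortest-cost path #2: 10→9→7 push 8 @ unit cost 16 (adds 128)
shortest-cost path #3: 10→1→6→7 push 4 @ unit cost 34 (adds 136)
shortest-cost path #4: 10→4→0→2→7 push 8 @ unit cost 39 (adds 312)
shortest-cost path #5: 10→4→0→6→7 push 3 @ unit cost 47 (adds 141)
total cost = 801

Minimum cost for 29 units: 801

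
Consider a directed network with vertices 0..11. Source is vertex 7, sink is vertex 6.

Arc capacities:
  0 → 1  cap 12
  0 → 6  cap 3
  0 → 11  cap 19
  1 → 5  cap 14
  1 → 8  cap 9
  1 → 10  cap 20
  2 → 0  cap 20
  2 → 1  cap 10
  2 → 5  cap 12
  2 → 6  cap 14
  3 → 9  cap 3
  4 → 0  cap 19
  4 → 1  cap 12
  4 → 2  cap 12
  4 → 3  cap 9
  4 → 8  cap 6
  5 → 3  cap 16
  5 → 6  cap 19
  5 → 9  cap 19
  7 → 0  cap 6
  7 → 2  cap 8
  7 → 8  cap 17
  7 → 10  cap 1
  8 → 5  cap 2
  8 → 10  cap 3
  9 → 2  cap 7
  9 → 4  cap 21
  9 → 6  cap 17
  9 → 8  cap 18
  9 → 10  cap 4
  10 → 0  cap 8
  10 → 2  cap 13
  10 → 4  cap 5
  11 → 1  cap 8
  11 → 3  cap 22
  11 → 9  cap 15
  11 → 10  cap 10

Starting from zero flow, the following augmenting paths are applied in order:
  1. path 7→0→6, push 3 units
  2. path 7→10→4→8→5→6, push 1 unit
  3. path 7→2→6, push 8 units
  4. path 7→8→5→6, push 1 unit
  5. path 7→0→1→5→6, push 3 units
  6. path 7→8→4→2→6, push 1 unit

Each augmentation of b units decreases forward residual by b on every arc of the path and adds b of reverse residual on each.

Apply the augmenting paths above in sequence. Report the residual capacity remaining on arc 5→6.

Residual capacity of (5,6): 14

after path 1 (7→0→6, push 3): res(5,6)=19
after path 2 (7→10→4→8→5→6, push 1): res(5,6)=18
after path 3 (7→2→6, push 8): res(5,6)=18
after path 4 (7→8→5→6, push 1): res(5,6)=17
after path 5 (7→0→1→5→6, push 3): res(5,6)=14
after path 6 (7→8→4→2→6, push 1): res(5,6)=14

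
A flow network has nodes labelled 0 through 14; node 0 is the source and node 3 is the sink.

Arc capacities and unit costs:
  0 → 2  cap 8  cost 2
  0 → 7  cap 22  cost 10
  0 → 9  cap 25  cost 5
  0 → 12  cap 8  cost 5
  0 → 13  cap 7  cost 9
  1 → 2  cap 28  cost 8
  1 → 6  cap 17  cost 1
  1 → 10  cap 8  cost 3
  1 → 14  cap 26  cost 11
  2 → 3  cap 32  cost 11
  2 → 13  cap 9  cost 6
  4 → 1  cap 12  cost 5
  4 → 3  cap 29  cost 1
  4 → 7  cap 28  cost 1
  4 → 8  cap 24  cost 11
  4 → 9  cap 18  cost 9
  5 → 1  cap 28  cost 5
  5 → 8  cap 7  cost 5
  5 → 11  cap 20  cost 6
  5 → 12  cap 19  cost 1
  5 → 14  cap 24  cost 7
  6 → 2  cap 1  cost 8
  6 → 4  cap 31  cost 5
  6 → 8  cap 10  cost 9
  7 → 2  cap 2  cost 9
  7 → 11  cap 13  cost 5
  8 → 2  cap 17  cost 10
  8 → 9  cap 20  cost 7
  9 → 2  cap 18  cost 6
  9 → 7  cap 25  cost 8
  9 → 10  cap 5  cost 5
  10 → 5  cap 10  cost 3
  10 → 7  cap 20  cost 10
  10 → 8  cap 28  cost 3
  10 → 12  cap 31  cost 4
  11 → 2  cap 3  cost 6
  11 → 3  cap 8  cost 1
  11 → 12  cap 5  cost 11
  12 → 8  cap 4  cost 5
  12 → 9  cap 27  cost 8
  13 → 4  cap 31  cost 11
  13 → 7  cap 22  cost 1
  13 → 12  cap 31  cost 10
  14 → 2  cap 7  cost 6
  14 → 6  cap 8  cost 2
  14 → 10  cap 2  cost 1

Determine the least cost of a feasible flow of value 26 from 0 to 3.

shortest-cost path #1: 0→2→3 push 8 @ unit cost 13 (adds 104)
shortest-cost path #2: 0→7→11→3 push 8 @ unit cost 16 (adds 128)
shortest-cost path #3: 0→13→4→3 push 7 @ unit cost 21 (adds 147)
shortest-cost path #4: 0→9→2→3 push 3 @ unit cost 22 (adds 66)
total cost = 445

Minimum cost for 26 units: 445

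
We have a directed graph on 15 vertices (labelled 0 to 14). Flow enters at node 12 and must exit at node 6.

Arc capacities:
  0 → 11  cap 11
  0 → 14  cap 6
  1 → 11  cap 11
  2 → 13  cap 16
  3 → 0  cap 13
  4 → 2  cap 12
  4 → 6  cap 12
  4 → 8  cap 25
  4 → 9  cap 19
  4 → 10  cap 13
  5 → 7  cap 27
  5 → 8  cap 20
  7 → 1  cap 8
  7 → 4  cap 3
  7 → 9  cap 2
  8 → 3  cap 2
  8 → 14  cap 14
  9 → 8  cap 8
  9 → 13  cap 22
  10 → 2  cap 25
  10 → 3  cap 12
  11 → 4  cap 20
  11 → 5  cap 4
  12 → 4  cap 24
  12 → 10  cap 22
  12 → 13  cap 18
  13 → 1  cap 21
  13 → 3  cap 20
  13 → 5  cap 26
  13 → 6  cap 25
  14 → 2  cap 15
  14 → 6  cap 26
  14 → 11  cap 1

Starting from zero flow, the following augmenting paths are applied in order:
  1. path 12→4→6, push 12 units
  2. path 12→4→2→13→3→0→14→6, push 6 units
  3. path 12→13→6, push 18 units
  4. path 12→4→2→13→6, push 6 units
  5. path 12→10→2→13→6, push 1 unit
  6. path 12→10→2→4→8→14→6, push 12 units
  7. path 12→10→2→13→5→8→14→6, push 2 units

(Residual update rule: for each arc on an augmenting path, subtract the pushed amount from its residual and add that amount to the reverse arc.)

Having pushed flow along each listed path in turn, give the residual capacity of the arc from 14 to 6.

after path 1 (12→4→6, push 12): res(14,6)=26
after path 2 (12→4→2→13→3→0→14→6, push 6): res(14,6)=20
after path 3 (12→13→6, push 18): res(14,6)=20
after path 4 (12→4→2→13→6, push 6): res(14,6)=20
after path 5 (12→10→2→13→6, push 1): res(14,6)=20
after path 6 (12→10→2→4→8→14→6, push 12): res(14,6)=8
after path 7 (12→10→2→13→5→8→14→6, push 2): res(14,6)=6

Residual capacity of (14,6): 6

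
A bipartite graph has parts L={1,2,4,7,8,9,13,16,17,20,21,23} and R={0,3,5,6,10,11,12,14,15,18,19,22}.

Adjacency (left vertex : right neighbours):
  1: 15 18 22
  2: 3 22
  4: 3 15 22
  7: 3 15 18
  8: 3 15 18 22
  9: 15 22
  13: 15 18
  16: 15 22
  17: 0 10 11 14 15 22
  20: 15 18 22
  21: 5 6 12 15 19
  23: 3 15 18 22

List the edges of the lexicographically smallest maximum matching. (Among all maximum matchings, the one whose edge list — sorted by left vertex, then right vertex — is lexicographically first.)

Lex-smallest maximum matching: {(1,15), (2,3), (4,22), (7,18), (17,0), (21,5)}

|M| = 6 (so the lex-smallest maximum matching has 6 edges)
process left vertices in ascending order; for each, take the smallest-labelled available neighbour that still permits 6 edges overall, or leave it unmatched if none does
lex-smallest matching: {1-15, 2-3, 4-22, 7-18, 17-0, 21-5}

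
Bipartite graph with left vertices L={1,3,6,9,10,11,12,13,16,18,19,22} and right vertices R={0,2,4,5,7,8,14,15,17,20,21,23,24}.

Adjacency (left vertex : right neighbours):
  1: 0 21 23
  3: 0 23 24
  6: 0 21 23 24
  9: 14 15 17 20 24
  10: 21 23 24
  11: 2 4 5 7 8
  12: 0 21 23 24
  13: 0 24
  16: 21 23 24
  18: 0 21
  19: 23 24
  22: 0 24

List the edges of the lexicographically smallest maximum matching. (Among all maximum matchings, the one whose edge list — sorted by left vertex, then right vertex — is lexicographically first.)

Lex-smallest maximum matching: {(1,0), (3,23), (6,21), (9,14), (10,24), (11,2)}

|M| = 6 (so the lex-smallest maximum matching has 6 edges)
process left vertices in ascending order; for each, take the smallest-labelled available neighbour that still permits 6 edges overall, or leave it unmatched if none does
lex-smallest matching: {1-0, 3-23, 6-21, 9-14, 10-24, 11-2}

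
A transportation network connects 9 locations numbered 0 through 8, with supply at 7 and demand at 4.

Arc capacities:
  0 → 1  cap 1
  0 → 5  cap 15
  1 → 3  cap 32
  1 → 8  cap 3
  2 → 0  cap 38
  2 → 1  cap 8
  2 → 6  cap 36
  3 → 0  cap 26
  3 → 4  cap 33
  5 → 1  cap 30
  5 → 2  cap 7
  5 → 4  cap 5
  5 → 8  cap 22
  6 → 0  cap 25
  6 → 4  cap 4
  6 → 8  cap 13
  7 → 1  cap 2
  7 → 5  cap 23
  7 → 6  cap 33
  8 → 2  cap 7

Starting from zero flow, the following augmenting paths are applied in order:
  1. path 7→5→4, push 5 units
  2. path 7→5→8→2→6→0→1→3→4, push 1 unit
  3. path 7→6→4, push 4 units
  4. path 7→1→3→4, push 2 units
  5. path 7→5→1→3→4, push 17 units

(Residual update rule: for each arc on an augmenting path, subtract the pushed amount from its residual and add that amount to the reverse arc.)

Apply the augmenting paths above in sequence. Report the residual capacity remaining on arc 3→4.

after path 1 (7→5→4, push 5): res(3,4)=33
after path 2 (7→5→8→2→6→0→1→3→4, push 1): res(3,4)=32
after path 3 (7→6→4, push 4): res(3,4)=32
after path 4 (7→1→3→4, push 2): res(3,4)=30
after path 5 (7→5→1→3→4, push 17): res(3,4)=13

Residual capacity of (3,4): 13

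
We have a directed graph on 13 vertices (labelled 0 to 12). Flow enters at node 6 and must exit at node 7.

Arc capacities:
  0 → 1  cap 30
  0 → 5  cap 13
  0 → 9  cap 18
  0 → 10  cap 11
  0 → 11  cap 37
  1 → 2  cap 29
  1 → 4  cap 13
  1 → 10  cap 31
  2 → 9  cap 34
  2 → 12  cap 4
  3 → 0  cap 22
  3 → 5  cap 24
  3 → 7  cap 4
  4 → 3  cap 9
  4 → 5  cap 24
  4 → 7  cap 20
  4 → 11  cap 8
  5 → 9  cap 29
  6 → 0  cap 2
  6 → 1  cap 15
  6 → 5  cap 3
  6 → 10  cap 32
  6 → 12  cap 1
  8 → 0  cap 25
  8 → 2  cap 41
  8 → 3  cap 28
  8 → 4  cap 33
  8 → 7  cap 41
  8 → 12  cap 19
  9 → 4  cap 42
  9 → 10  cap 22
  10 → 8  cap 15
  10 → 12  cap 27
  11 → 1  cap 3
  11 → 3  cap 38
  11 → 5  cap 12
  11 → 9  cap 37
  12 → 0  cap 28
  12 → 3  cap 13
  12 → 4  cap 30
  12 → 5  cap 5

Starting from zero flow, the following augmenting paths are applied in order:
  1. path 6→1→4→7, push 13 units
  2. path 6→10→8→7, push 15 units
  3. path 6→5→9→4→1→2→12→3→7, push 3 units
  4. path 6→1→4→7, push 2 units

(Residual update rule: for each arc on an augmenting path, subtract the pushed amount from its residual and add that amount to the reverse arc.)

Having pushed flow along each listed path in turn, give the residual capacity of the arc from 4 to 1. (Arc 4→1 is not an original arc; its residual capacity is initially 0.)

after path 1 (6→1→4→7, push 13): res(4,1)=13
after path 2 (6→10→8→7, push 15): res(4,1)=13
after path 3 (6→5→9→4→1→2→12→3→7, push 3): res(4,1)=10
after path 4 (6→1→4→7, push 2): res(4,1)=12

Residual capacity of (4,1): 12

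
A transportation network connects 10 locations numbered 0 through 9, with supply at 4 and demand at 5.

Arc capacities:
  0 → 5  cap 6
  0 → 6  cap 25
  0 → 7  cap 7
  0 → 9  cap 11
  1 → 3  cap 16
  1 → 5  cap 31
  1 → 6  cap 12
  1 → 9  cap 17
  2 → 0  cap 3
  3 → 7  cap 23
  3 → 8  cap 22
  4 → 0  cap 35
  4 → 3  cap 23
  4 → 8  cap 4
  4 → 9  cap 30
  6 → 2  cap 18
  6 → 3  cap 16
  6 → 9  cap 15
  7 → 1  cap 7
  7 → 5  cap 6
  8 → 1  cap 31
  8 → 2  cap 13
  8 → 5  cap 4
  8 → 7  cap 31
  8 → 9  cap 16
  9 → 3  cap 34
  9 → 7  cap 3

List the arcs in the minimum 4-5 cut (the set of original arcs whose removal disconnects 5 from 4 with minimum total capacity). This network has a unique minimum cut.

augment #1: 4→0→5 push 6
augment #2: 4→8→5 push 4
augment #3: 4→0→7→5 push 6
augment #4: 4→0→7→1→5 push 1
augment #5: 4→3→7→1→5 push 6
augment #6: 4→3→8→1→5 push 17
augment #7: 4→9→3→8→1→5 push 5
max flow = 45; residual-reachable set from 4 gives S-side
cut edges (S→T): {(0,5), (3,8), (4,8), (7,1), (7,5)} total cap 45

Min-cut arcs: {(0,5), (3,8), (4,8), (7,1), (7,5)} (total capacity 45)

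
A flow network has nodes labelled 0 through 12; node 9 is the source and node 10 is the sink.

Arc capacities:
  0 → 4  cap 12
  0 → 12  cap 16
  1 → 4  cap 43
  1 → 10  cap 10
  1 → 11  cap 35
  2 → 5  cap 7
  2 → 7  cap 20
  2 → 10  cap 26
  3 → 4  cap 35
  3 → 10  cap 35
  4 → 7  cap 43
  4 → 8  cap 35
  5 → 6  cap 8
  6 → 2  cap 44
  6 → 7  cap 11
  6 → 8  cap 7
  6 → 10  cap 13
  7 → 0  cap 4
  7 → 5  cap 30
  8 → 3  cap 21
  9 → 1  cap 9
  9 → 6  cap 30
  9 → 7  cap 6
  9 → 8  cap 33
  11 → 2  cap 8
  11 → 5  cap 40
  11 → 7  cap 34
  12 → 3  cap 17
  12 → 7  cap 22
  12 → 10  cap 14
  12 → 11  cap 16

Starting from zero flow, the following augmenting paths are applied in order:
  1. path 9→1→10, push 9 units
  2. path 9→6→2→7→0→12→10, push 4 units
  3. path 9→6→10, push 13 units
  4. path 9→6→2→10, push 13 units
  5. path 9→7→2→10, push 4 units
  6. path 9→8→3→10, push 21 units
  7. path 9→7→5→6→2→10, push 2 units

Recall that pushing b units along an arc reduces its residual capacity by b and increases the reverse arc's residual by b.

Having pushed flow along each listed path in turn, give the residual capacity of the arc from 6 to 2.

Residual capacity of (6,2): 25

after path 1 (9→1→10, push 9): res(6,2)=44
after path 2 (9→6→2→7→0→12→10, push 4): res(6,2)=40
after path 3 (9→6→10, push 13): res(6,2)=40
after path 4 (9→6→2→10, push 13): res(6,2)=27
after path 5 (9→7→2→10, push 4): res(6,2)=27
after path 6 (9→8→3→10, push 21): res(6,2)=27
after path 7 (9→7→5→6→2→10, push 2): res(6,2)=25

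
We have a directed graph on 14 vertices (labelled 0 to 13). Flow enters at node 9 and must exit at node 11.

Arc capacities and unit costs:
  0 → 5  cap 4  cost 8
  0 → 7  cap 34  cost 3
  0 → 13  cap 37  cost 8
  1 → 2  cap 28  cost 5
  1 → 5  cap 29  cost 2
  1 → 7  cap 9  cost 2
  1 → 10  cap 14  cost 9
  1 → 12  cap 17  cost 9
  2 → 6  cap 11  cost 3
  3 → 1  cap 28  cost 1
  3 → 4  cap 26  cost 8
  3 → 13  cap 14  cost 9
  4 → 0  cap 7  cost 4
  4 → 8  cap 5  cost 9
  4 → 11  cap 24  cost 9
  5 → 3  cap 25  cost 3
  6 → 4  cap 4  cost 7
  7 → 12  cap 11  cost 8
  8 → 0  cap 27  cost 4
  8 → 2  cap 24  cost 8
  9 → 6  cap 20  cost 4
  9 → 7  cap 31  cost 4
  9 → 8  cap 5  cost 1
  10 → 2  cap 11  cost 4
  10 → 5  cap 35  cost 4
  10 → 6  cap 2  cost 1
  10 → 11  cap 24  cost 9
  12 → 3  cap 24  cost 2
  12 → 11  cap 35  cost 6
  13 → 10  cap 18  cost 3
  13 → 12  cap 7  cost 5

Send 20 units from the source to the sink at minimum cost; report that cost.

shortest-cost path #1: 9→7→12→11 push 11 @ unit cost 18 (adds 198)
shortest-cost path #2: 9→6→4→11 push 4 @ unit cost 20 (adds 80)
shortest-cost path #3: 9→8→0→13→12→11 push 5 @ unit cost 24 (adds 120)
total cost = 398

Minimum cost for 20 units: 398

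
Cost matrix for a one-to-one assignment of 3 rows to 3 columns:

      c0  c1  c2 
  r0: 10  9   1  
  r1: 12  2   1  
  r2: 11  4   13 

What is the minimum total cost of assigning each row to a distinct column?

Minimum assignment cost: 14

optimal assignment: row0→col2 (cost 1), row1→col1 (cost 2), row2→col0 (cost 11)
total = 1 + 2 + 11 = 14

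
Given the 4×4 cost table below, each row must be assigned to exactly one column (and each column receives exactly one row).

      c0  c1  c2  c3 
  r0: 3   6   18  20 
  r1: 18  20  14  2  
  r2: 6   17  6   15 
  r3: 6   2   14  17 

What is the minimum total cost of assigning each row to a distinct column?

Minimum assignment cost: 13

optimal assignment: row0→col0 (cost 3), row1→col3 (cost 2), row2→col2 (cost 6), row3→col1 (cost 2)
total = 3 + 2 + 6 + 2 = 13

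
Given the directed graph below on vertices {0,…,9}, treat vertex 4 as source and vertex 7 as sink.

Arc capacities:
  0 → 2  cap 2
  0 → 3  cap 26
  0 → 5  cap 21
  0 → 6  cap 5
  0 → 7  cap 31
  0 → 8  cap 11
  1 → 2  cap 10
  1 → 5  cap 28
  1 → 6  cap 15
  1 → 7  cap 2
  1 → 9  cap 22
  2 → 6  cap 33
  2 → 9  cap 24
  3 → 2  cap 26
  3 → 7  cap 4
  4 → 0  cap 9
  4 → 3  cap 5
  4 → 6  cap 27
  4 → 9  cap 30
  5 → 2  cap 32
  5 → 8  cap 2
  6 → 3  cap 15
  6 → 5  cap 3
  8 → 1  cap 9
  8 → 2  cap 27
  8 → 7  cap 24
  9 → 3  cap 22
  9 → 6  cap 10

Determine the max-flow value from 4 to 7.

Maximum flow value: 15

augment #1: 4→0→7 bottleneck 9, total now 9
augment #2: 4→3→7 bottleneck 4, total now 13
augment #3: 4→6→5→8→7 bottleneck 2, total now 15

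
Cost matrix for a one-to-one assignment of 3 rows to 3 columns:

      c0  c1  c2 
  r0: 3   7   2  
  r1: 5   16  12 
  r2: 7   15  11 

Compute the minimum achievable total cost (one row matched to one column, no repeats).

optimal assignment: row0→col2 (cost 2), row1→col0 (cost 5), row2→col1 (cost 15)
total = 2 + 5 + 15 = 22

Minimum assignment cost: 22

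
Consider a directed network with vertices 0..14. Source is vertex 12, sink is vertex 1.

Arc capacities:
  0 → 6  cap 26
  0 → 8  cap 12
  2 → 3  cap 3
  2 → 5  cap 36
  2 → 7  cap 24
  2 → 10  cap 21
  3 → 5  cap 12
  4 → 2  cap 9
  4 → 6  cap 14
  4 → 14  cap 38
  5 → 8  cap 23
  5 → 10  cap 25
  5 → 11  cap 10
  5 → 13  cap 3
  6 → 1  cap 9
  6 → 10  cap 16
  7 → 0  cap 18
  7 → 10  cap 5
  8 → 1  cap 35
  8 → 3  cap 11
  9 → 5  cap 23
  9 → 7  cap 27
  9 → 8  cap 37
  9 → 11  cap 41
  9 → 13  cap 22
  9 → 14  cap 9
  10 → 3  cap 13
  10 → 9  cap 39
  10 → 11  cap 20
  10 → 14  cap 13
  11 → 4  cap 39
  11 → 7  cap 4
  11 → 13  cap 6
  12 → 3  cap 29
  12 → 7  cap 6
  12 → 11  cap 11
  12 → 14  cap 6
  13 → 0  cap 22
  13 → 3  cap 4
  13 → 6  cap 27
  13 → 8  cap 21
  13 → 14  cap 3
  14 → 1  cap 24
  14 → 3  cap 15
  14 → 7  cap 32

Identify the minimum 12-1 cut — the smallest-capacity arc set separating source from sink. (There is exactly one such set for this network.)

augment #1: 12→14→1 push 6
augment #2: 12→3→5→8→1 push 12
augment #3: 12→7→0→6→1 push 6
augment #4: 12→11→4→6→1 push 3
augment #5: 12→11→4→14→1 push 8
max flow = 35; residual-reachable set from 12 gives S-side
cut edges (S→T): {(3,5), (12,7), (12,11), (12,14)} total cap 35

Min-cut arcs: {(3,5), (12,7), (12,11), (12,14)} (total capacity 35)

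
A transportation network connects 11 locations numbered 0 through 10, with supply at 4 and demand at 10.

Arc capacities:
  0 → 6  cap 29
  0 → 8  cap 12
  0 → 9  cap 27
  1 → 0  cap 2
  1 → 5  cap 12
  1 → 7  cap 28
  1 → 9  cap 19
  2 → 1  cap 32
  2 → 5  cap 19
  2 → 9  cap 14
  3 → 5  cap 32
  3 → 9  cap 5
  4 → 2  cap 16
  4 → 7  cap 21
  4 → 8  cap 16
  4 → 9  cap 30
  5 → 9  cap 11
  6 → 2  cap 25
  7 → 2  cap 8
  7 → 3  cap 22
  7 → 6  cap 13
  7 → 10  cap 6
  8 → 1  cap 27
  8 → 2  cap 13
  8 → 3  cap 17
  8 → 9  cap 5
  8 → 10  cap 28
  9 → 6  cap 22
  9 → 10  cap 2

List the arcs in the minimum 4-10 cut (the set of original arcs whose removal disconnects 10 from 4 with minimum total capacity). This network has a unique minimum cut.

augment #1: 4→7→10 push 6
augment #2: 4→8→10 push 16
augment #3: 4→9→10 push 2
augment #4: 4→2→1→0→8→10 push 2
max flow = 26; residual-reachable set from 4 gives S-side
cut edges (S→T): {(1,0), (4,8), (7,10), (9,10)} total cap 26

Min-cut arcs: {(1,0), (4,8), (7,10), (9,10)} (total capacity 26)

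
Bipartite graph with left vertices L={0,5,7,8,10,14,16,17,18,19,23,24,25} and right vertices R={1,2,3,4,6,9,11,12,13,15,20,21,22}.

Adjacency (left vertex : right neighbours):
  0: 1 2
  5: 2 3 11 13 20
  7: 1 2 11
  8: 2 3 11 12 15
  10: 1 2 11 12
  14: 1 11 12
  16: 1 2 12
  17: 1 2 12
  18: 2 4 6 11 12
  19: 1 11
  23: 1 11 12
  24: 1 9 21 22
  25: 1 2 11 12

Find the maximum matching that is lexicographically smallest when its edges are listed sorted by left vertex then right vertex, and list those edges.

|M| = 8 (so the lex-smallest maximum matching has 8 edges)
process left vertices in ascending order; for each, take the smallest-labelled available neighbour that still permits 8 edges overall, or leave it unmatched if none does
lex-smallest matching: {0-1, 5-3, 7-2, 8-15, 10-11, 14-12, 18-4, 24-9}

Lex-smallest maximum matching: {(0,1), (5,3), (7,2), (8,15), (10,11), (14,12), (18,4), (24,9)}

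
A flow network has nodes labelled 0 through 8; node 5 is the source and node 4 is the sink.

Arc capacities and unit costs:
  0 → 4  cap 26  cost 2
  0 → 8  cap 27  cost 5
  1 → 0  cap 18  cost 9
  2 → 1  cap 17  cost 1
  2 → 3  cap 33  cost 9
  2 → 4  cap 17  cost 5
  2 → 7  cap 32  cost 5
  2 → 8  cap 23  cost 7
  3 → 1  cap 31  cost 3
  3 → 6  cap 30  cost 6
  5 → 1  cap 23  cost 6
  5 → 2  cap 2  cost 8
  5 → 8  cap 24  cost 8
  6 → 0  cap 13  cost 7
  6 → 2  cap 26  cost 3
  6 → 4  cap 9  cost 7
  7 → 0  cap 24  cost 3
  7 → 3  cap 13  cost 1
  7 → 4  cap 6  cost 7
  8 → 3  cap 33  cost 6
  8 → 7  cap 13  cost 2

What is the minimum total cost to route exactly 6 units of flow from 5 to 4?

Minimum cost for 6 units: 86

shortest-cost path #1: 5→2→4 push 2 @ unit cost 13 (adds 26)
shortest-cost path #2: 5→8→7→0→4 push 4 @ unit cost 15 (adds 60)
total cost = 86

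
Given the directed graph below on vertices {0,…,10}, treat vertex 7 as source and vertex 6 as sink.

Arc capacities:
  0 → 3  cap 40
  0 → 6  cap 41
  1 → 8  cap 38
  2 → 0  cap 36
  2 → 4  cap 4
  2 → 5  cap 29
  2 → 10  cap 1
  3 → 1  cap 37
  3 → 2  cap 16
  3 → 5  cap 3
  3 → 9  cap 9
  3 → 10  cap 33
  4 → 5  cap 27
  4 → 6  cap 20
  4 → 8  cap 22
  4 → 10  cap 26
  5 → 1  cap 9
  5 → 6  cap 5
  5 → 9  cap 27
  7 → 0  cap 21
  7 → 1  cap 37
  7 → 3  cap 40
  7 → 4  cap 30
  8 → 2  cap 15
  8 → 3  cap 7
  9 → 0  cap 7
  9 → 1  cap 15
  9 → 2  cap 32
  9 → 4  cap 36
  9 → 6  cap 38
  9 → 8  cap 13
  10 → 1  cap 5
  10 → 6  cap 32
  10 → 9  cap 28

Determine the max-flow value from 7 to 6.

augment #1: 7→0→6 bottleneck 21, total now 21
augment #2: 7→4→6 bottleneck 20, total now 41
augment #3: 7→3→5→6 bottleneck 3, total now 44
augment #4: 7→3→9→6 bottleneck 9, total now 53
augment #5: 7→3→10→6 bottleneck 28, total now 81
augment #6: 7→4→5→6 bottleneck 2, total now 83
augment #7: 7→4→10→6 bottleneck 4, total now 87
augment #8: 7→4→5→9→6 bottleneck 4, total now 91
augment #9: 7→1→8→2→0→6 bottleneck 15, total now 106
augment #10: 7→1→8→3→2→0→6 bottleneck 5, total now 111
augment #11: 7→1→8→3→10→9→6 bottleneck 2, total now 113

Maximum flow value: 113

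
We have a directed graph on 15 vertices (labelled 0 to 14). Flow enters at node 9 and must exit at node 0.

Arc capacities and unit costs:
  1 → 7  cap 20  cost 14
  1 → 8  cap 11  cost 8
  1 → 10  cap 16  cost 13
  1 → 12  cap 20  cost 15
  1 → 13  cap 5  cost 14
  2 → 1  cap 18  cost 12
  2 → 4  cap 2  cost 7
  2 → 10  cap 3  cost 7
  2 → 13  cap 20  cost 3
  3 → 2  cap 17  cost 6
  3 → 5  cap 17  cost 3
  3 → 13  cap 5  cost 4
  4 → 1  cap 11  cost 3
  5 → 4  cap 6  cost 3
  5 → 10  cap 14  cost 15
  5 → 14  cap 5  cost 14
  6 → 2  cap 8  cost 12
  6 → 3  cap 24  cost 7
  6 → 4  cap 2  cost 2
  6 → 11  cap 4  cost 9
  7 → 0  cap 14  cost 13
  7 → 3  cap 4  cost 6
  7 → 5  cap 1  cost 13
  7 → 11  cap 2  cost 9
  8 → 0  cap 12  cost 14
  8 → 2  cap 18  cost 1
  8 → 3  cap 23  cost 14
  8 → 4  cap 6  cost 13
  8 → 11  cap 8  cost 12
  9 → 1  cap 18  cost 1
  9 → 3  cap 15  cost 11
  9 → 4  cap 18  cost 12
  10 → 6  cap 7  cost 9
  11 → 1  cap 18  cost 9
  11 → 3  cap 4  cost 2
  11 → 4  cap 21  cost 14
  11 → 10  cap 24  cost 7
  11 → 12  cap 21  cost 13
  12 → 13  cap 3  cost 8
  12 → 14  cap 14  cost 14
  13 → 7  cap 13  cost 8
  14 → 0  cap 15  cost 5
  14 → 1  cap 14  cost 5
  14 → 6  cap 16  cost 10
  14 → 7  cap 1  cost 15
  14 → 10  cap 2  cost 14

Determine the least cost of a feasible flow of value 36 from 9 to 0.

shortest-cost path #1: 9→1→8→0 push 11 @ unit cost 23 (adds 253)
shortest-cost path #2: 9→1→7→0 push 7 @ unit cost 28 (adds 196)
shortest-cost path #3: 9→3→5→14→0 push 5 @ unit cost 33 (adds 165)
shortest-cost path #4: 9→3→13→7→0 push 5 @ unit cost 36 (adds 180)
shortest-cost path #5: 9→3→2→13→7→0 push 2 @ unit cost 41 (adds 82)
shortest-cost path #6: 9→3→2→13→7→1→12→14→0 push 3 @ unit cost 48 (adds 144)
shortest-cost path #7: 9→4→1→12→14→0 push 3 @ unit cost 49 (adds 147)
total cost = 1167

Minimum cost for 36 units: 1167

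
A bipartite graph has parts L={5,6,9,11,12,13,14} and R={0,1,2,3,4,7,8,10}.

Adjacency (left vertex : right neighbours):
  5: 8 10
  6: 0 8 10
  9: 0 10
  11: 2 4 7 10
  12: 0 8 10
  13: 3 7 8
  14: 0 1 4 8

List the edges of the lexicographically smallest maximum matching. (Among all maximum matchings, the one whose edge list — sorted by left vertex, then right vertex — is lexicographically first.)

|M| = 6 (so the lex-smallest maximum matching has 6 edges)
process left vertices in ascending order; for each, take the smallest-labelled available neighbour that still permits 6 edges overall, or leave it unmatched if none does
lex-smallest matching: {5-8, 6-0, 9-10, 11-2, 13-3, 14-1}

Lex-smallest maximum matching: {(5,8), (6,0), (9,10), (11,2), (13,3), (14,1)}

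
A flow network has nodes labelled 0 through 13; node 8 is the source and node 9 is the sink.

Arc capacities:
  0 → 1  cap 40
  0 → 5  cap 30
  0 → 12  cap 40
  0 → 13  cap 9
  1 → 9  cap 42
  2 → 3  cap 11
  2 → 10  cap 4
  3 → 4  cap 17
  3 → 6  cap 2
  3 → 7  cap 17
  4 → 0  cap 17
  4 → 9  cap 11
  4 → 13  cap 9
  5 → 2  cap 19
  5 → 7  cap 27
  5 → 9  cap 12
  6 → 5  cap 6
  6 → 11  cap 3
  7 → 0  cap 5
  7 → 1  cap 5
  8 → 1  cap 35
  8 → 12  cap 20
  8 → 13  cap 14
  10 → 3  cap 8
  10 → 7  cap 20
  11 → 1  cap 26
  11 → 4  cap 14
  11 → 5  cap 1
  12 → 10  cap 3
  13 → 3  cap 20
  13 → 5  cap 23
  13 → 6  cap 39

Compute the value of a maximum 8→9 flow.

augment #1: 8→1→9 bottleneck 35, total now 35
augment #2: 8→13→5→9 bottleneck 12, total now 47
augment #3: 8→13→3→4→9 bottleneck 2, total now 49
augment #4: 8→12→10→3→4→9 bottleneck 3, total now 52

Maximum flow value: 52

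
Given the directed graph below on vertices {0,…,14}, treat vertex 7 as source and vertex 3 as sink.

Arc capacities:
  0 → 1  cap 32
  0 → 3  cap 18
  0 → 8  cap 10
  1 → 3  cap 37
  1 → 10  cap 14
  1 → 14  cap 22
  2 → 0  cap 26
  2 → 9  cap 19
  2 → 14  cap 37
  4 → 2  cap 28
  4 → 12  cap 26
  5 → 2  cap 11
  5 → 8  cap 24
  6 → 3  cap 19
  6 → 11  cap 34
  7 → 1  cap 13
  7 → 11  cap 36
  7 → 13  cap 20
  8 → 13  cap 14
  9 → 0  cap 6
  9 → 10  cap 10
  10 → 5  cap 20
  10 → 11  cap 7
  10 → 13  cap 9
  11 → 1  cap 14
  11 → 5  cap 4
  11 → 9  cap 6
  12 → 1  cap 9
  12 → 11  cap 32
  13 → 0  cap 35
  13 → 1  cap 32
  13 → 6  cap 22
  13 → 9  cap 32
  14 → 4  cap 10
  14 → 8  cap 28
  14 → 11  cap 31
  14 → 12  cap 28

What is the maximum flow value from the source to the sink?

augment #1: 7→1→3 bottleneck 13, total now 13
augment #2: 7→11→1→3 bottleneck 14, total now 27
augment #3: 7→13→0→3 bottleneck 18, total now 45
augment #4: 7→13→1→3 bottleneck 2, total now 47
augment #5: 7→11→9→0→1→3 bottleneck 6, total now 53
augment #6: 7→11→5→2→0→1→3 bottleneck 2, total now 55
augment #7: 7→11→5→8→13→6→3 bottleneck 2, total now 57

Maximum flow value: 57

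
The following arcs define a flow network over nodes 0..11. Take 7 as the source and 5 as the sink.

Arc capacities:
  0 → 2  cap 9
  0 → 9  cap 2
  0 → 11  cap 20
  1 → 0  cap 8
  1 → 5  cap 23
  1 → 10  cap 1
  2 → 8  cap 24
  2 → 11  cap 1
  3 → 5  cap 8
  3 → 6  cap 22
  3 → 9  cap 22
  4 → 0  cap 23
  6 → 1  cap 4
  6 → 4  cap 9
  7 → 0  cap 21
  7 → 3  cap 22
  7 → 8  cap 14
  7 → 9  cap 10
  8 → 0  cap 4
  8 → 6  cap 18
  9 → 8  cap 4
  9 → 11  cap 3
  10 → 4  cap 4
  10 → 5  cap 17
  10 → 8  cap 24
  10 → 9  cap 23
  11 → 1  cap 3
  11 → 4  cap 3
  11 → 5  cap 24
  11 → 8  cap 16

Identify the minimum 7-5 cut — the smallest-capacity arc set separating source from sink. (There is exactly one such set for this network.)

augment #1: 7→3→5 push 8
augment #2: 7→0→11→5 push 20
augment #3: 7→9→11→5 push 3
augment #4: 7→0→2→11→5 push 1
augment #5: 7→3→6→1→5 push 4
max flow = 36; residual-reachable set from 7 gives S-side
cut edges (S→T): {(0,11), (2,11), (3,5), (6,1), (9,11)} total cap 36

Min-cut arcs: {(0,11), (2,11), (3,5), (6,1), (9,11)} (total capacity 36)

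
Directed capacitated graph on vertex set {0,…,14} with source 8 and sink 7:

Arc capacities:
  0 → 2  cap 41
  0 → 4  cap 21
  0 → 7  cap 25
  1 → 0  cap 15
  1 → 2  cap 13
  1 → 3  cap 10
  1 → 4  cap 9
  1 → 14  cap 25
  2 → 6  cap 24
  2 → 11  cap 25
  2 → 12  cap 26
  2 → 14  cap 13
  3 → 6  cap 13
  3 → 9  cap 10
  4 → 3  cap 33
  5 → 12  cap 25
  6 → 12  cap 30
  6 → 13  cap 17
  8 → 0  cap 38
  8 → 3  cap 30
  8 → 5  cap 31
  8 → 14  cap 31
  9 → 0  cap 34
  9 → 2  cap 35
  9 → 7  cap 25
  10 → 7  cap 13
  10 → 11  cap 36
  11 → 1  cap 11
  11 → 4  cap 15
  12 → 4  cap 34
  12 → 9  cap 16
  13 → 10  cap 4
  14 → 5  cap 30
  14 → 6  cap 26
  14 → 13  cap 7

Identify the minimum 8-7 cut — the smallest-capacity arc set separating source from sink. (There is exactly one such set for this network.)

Min-cut arcs: {(0,7), (9,7), (13,10)} (total capacity 54)

augment #1: 8→0→7 push 25
augment #2: 8→3→9→7 push 10
augment #3: 8→5→12→9→7 push 15
augment #4: 8→14→13→10→7 push 4
max flow = 54; residual-reachable set from 8 gives S-side
cut edges (S→T): {(0,7), (9,7), (13,10)} total cap 54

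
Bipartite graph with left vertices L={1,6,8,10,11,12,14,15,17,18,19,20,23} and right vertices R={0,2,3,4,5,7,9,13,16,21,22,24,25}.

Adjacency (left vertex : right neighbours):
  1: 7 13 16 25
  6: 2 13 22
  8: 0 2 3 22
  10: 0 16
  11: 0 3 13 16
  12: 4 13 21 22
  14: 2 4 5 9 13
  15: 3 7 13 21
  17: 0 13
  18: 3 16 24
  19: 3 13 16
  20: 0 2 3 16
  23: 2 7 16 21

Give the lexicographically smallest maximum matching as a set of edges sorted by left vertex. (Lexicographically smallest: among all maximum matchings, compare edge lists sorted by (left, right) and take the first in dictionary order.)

|M| = 12 (so the lex-smallest maximum matching has 12 edges)
process left vertices in ascending order; for each, take the smallest-labelled available neighbour that still permits 12 edges overall, or leave it unmatched if none does
lex-smallest matching: {1-25, 6-2, 8-22, 10-0, 11-3, 12-4, 14-5, 15-7, 17-13, 18-24, 19-16, 23-21}

Lex-smallest maximum matching: {(1,25), (6,2), (8,22), (10,0), (11,3), (12,4), (14,5), (15,7), (17,13), (18,24), (19,16), (23,21)}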